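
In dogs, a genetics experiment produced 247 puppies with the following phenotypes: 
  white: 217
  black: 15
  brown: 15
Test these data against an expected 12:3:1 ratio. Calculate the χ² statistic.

26.625

The 12:3:1 ratio has 16 parts, so with N = 247 the expected counts are:
  white: 247 × 12/16 = 185.25
  black: 247 × 3/16 = 46.3125
  brown: 247 × 1/16 = 15.4375
χ² = Σ (O − E)² / E
  white: (217 − 185.25)² / 185.25 = 5.4416
  black: (15 − 46.3125)² / 46.3125 = 21.1708
  brown: (15 − 15.4375)² / 15.4375 = 0.0124
χ² = 5.4416 + 21.1708 + 0.0124 = 26.6248 ≈ 26.625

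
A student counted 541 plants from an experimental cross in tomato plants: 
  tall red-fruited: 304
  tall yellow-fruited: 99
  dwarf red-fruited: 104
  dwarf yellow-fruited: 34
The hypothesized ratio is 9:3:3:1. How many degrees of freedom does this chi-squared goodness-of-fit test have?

A goodness-of-fit test with 4 phenotype classes has df = 4 − 1 = 3.

3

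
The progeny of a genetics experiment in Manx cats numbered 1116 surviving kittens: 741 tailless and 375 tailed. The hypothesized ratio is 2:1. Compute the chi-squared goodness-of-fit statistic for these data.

Under the 2:1 hypothesis (Σ ratio = 3, N = 1116):
  tailless: 1116 × 2/3 = 744
  tailed: 1116 × 1/3 = 372
χ² = Σ (O − E)² / E
  tailless: (741 − 744)² / 744 = 0.0121
  tailed: (375 − 372)² / 372 = 0.0242
χ² = 0.0121 + 0.0242 = 0.0363 ≈ 0.036

0.036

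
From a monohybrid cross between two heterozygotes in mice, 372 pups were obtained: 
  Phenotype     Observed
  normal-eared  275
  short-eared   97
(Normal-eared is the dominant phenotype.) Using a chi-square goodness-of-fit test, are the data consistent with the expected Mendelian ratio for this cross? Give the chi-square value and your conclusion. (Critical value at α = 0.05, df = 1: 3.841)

0.229; consistent

For a monohybrid cross between heterozygotes with complete dominance, the expected phenotypic ratio is 3:1.
Expected counts for N = 372 under a 3:1 ratio (total parts = 4):
  normal-eared: 372 × 3/4 = 279
  short-eared: 372 × 1/4 = 93
χ² = Σ (O − E)² / E
  normal-eared: (275 − 279)² / 279 = 0.0573
  short-eared: (97 − 93)² / 93 = 0.1720
χ² = 0.0573 + 0.1720 = 0.2293 ≈ 0.229
Degrees of freedom = 2 − 1 = 1; critical value at α = 0.05 is 3.841.
Since 0.229 < 3.841, we fail to reject the null hypothesis — the data are consistent with the 3:1 ratio.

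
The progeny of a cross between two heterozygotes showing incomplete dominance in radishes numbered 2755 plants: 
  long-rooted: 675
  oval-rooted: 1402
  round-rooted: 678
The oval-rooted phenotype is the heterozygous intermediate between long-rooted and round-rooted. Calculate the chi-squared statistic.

0.878

With incomplete dominance, a heterozygote × heterozygote cross gives a 1:2:1 phenotypic ratio.
Total ratio parts = 4. Expected numbers out of 2755:
  long-rooted: 2755 × 1/4 = 688.75
  oval-rooted: 2755 × 2/4 = 1377.5
  round-rooted: 2755 × 1/4 = 688.75
χ² = Σ (O − E)² / E
  long-rooted: (675 − 688.75)² / 688.75 = 0.2745
  oval-rooted: (1402 − 1377.5)² / 1377.5 = 0.4358
  round-rooted: (678 − 688.75)² / 688.75 = 0.1678
χ² = 0.2745 + 0.4358 + 0.1678 = 0.8781 ≈ 0.878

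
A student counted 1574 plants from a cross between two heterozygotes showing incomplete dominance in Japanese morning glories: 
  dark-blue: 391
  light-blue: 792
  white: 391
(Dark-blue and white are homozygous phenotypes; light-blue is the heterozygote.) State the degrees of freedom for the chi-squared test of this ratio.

2

With incomplete dominance, a heterozygote × heterozygote cross gives a 1:2:1 phenotypic ratio.
A goodness-of-fit test with 3 phenotype classes has df = 3 − 1 = 2.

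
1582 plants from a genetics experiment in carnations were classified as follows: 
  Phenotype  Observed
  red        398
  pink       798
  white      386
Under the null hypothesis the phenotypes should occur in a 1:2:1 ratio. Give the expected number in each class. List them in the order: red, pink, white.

Expected counts for N = 1582 under a 1:2:1 ratio (total parts = 4):
  red: 1582 × 1/4 = 395.5
  pink: 1582 × 2/4 = 791
  white: 1582 × 1/4 = 395.5

395.5, 791, 395.5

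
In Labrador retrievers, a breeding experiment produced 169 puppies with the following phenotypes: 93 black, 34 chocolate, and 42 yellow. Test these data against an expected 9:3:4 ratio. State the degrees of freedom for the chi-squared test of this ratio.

2

A goodness-of-fit test with 3 phenotype classes has df = 3 − 1 = 2.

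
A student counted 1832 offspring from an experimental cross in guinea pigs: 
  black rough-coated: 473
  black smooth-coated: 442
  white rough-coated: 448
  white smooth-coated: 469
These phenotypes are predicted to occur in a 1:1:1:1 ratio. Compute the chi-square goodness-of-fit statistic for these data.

Under the 1:1:1:1 hypothesis (Σ ratio = 4, N = 1832):
  black rough-coated: 1832 × 1/4 = 458
  black smooth-coated: 1832 × 1/4 = 458
  white rough-coated: 1832 × 1/4 = 458
  white smooth-coated: 1832 × 1/4 = 458
χ² = Σ (O − E)² / E
  black rough-coated: (473 − 458)² / 458 = 0.4913
  black smooth-coated: (442 − 458)² / 458 = 0.5590
  white rough-coated: (448 − 458)² / 458 = 0.2183
  white smooth-coated: (469 − 458)² / 458 = 0.2642
χ² = 0.4913 + 0.5590 + 0.2183 + 0.2642 = 1.5328 ≈ 1.533

1.533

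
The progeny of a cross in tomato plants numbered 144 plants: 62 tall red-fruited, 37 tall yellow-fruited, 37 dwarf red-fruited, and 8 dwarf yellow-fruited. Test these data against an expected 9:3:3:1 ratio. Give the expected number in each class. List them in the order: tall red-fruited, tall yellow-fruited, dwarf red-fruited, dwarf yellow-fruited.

81, 27, 27, 9

Total ratio parts = 16. Expected numbers out of 144:
  tall red-fruited: 144 × 9/16 = 81
  tall yellow-fruited: 144 × 3/16 = 27
  dwarf red-fruited: 144 × 3/16 = 27
  dwarf yellow-fruited: 144 × 1/16 = 9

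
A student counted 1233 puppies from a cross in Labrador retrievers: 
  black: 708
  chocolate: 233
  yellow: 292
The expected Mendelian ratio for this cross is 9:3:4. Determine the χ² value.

Expected counts for N = 1233 under a 9:3:4 ratio (total parts = 16):
  black: 1233 × 9/16 = 693.5625
  chocolate: 1233 × 3/16 = 231.1875
  yellow: 1233 × 4/16 = 308.25
χ² = Σ (O − E)² / E
  black: (708 − 693.5625)² / 693.5625 = 0.3005
  chocolate: (233 − 231.1875)² / 231.1875 = 0.0142
  yellow: (292 − 308.25)² / 308.25 = 0.8567
χ² = 0.3005 + 0.0142 + 0.8567 = 1.1714 ≈ 1.171

1.171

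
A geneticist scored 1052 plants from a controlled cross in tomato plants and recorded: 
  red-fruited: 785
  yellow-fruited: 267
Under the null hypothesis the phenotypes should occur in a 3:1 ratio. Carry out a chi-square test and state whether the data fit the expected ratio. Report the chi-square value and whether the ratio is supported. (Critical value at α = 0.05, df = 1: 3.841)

0.081; consistent

Expected counts for N = 1052 under a 3:1 ratio (total parts = 4):
  red-fruited: 1052 × 3/4 = 789
  yellow-fruited: 1052 × 1/4 = 263
χ² = Σ (O − E)² / E
  red-fruited: (785 − 789)² / 789 = 0.0203
  yellow-fruited: (267 − 263)² / 263 = 0.0608
χ² = 0.0203 + 0.0608 = 0.0811 ≈ 0.081
Degrees of freedom = 2 − 1 = 1; critical value at α = 0.05 is 3.841.
Since 0.081 < 3.841, we fail to reject the null hypothesis — the data are consistent with the 3:1 ratio.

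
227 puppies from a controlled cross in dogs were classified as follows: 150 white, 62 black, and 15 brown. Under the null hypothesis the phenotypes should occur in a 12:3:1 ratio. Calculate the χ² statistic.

11.332

The 12:3:1 ratio has 16 parts, so with N = 227 the expected counts are:
  white: 227 × 12/16 = 170.25
  black: 227 × 3/16 = 42.5625
  brown: 227 × 1/16 = 14.1875
χ² = Σ (O − E)² / E
  white: (150 − 170.25)² / 170.25 = 2.4086
  black: (62 − 42.5625)² / 42.5625 = 8.8767
  brown: (15 − 14.1875)² / 14.1875 = 0.0465
χ² = 2.4086 + 8.8767 + 0.0465 = 11.3318 ≈ 11.332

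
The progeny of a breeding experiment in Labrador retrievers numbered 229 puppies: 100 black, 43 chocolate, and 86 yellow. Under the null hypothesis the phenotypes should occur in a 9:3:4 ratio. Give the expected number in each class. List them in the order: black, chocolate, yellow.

The 9:3:4 ratio has 16 parts, so with N = 229 the expected counts are:
  black: 229 × 9/16 = 128.8125
  chocolate: 229 × 3/16 = 42.9375
  yellow: 229 × 4/16 = 57.25

128.8125, 42.9375, 57.25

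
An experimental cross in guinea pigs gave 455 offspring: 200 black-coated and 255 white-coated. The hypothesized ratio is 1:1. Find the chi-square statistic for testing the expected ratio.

Expected counts for N = 455 under a 1:1 ratio (total parts = 2):
  black-coated: 455 × 1/2 = 227.5
  white-coated: 455 × 1/2 = 227.5
χ² = Σ (O − E)² / E
  black-coated: (200 − 227.5)² / 227.5 = 3.3242
  white-coated: (255 − 227.5)² / 227.5 = 3.3242
χ² = 3.3242 + 3.3242 = 6.6484 ≈ 6.648

6.648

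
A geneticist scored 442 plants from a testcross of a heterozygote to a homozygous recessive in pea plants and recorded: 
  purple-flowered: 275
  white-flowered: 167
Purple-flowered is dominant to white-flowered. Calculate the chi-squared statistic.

A testcross of a heterozygote (Aa × aa) gives a 1:1 phenotypic ratio.
The 1:1 ratio has 2 parts, so with N = 442 the expected counts are:
  purple-flowered: 442 × 1/2 = 221
  white-flowered: 442 × 1/2 = 221
χ² = Σ (O − E)² / E
  purple-flowered: (275 − 221)² / 221 = 13.1946
  white-flowered: (167 − 221)² / 221 = 13.1946
χ² = 13.1946 + 13.1946 = 26.3892 ≈ 26.389

26.389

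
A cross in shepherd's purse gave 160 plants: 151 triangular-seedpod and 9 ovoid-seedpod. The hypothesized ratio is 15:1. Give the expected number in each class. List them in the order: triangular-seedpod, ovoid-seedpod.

150, 10

Under the 15:1 hypothesis (Σ ratio = 16, N = 160):
  triangular-seedpod: 160 × 15/16 = 150
  ovoid-seedpod: 160 × 1/16 = 10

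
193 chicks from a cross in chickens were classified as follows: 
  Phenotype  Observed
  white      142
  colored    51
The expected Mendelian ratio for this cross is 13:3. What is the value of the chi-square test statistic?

7.462

Total ratio parts = 16. Expected numbers out of 193:
  white: 193 × 13/16 = 156.8125
  colored: 193 × 3/16 = 36.1875
χ² = Σ (O − E)² / E
  white: (142 − 156.8125)² / 156.8125 = 1.3992
  colored: (51 − 36.1875)² / 36.1875 = 6.0631
χ² = 1.3992 + 6.0631 = 7.4623 ≈ 7.462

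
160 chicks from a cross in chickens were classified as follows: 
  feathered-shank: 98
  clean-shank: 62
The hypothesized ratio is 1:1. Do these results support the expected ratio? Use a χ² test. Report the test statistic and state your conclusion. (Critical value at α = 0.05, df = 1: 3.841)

8.100; not consistent

Under the 1:1 hypothesis (Σ ratio = 2, N = 160):
  feathered-shank: 160 × 1/2 = 80
  clean-shank: 160 × 1/2 = 80
χ² = Σ (O − E)² / E
  feathered-shank: (98 − 80)² / 80 = 4.0500
  clean-shank: (62 − 80)² / 80 = 4.0500
χ² = 4.0500 + 4.0500 = 8.100
Degrees of freedom = 2 − 1 = 1; critical value at α = 0.05 is 3.841.
Since 8.100 > 3.841, we reject the null hypothesis — the data do not fit the 1:1 ratio.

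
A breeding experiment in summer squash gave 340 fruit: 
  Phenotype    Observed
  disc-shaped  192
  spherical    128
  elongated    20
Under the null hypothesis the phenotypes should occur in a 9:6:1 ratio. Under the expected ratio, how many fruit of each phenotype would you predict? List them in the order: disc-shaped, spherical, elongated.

191.25, 127.5, 21.25

Total ratio parts = 16. Expected numbers out of 340:
  disc-shaped: 340 × 9/16 = 191.25
  spherical: 340 × 6/16 = 127.5
  elongated: 340 × 1/16 = 21.25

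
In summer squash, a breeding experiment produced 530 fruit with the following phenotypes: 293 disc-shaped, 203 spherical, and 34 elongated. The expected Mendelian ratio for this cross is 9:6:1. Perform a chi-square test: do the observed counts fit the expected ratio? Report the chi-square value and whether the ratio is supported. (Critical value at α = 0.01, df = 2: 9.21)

0.202; consistent

The 9:6:1 ratio has 16 parts, so with N = 530 the expected counts are:
  disc-shaped: 530 × 9/16 = 298.125
  spherical: 530 × 6/16 = 198.75
  elongated: 530 × 1/16 = 33.125
χ² = Σ (O − E)² / E
  disc-shaped: (293 − 298.125)² / 298.125 = 0.0881
  spherical: (203 − 198.75)² / 198.75 = 0.0909
  elongated: (34 − 33.125)² / 33.125 = 0.0231
χ² = 0.0881 + 0.0909 + 0.0231 = 0.2021 ≈ 0.202
Degrees of freedom = 3 − 1 = 2; critical value at α = 0.01 is 9.21.
Since 0.202 < 9.21, we fail to reject the null hypothesis — the data are consistent with the 9:6:1 ratio.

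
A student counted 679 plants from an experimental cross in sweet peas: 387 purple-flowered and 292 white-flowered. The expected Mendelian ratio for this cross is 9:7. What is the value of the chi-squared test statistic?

Under the 9:7 hypothesis (Σ ratio = 16, N = 679):
  purple-flowered: 679 × 9/16 = 381.9375
  white-flowered: 679 × 7/16 = 297.0625
χ² = Σ (O − E)² / E
  purple-flowered: (387 − 381.9375)² / 381.9375 = 0.0671
  white-flowered: (292 − 297.0625)² / 297.0625 = 0.0863
χ² = 0.0671 + 0.0863 = 0.1534 ≈ 0.153

0.153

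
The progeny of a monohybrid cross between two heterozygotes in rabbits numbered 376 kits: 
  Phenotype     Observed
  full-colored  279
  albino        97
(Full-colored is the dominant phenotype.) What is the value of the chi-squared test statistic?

0.128

For a monohybrid cross between heterozygotes with complete dominance, the expected phenotypic ratio is 3:1.
Total ratio parts = 4. Expected numbers out of 376:
  full-colored: 376 × 3/4 = 282
  albino: 376 × 1/4 = 94
χ² = Σ (O − E)² / E
  full-colored: (279 − 282)² / 282 = 0.0319
  albino: (97 − 94)² / 94 = 0.0957
χ² = 0.0319 + 0.0957 = 0.1276 ≈ 0.128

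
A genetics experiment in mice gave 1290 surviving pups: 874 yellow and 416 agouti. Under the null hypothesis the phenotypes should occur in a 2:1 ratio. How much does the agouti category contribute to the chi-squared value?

0.456

Expected counts for N = 1290 under a 2:1 ratio (total parts = 3):
  yellow: 1290 × 2/3 = 860
  agouti: 1290 × 1/3 = 430
Contribution of agouti: (416 − 430)² / 430 = 0.4558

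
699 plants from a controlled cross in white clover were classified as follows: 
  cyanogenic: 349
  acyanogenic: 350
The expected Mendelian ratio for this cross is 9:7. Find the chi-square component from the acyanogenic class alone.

Under the 9:7 hypothesis (Σ ratio = 16, N = 699):
  cyanogenic: 699 × 9/16 = 393.1875
  acyanogenic: 699 × 7/16 = 305.8125
Contribution of acyanogenic: (350 − 305.8125)² / 305.8125 = 6.3847

6.385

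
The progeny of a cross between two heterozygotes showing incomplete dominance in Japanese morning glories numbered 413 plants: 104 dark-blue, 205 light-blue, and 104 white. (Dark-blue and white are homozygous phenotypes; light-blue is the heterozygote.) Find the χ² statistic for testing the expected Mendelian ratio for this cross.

0.022

With incomplete dominance, a heterozygote × heterozygote cross gives a 1:2:1 phenotypic ratio.
Expected counts for N = 413 under a 1:2:1 ratio (total parts = 4):
  dark-blue: 413 × 1/4 = 103.25
  light-blue: 413 × 2/4 = 206.5
  white: 413 × 1/4 = 103.25
χ² = Σ (O − E)² / E
  dark-blue: (104 − 103.25)² / 103.25 = 0.0054
  light-blue: (205 − 206.5)² / 206.5 = 0.0109
  white: (104 − 103.25)² / 103.25 = 0.0054
χ² = 0.0054 + 0.0109 + 0.0054 = 0.0217 ≈ 0.022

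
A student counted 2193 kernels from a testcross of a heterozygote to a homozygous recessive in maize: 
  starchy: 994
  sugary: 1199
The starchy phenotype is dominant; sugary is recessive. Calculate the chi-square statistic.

19.163

A testcross of a heterozygote (Aa × aa) gives a 1:1 phenotypic ratio.
Expected counts for N = 2193 under a 1:1 ratio (total parts = 2):
  starchy: 2193 × 1/2 = 1096.5
  sugary: 2193 × 1/2 = 1096.5
χ² = Σ (O − E)² / E
  starchy: (994 − 1096.5)² / 1096.5 = 9.5816
  sugary: (1199 − 1096.5)² / 1096.5 = 9.5816
χ² = 9.5816 + 9.5816 = 19.1632 ≈ 19.163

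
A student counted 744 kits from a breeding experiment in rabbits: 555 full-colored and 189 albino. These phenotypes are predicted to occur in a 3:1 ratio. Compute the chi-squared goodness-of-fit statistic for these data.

Total ratio parts = 4. Expected numbers out of 744:
  full-colored: 744 × 3/4 = 558
  albino: 744 × 1/4 = 186
χ² = Σ (O − E)² / E
  full-colored: (555 − 558)² / 558 = 0.0161
  albino: (189 − 186)² / 186 = 0.0484
χ² = 0.0161 + 0.0484 = 0.0645 ≈ 0.065

0.065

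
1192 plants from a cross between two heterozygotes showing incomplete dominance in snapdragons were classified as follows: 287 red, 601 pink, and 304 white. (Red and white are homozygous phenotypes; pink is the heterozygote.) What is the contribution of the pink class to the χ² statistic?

0.042

With incomplete dominance, a heterozygote × heterozygote cross gives a 1:2:1 phenotypic ratio.
Expected counts for N = 1192 under a 1:2:1 ratio (total parts = 4):
  red: 1192 × 1/4 = 298
  pink: 1192 × 2/4 = 596
  white: 1192 × 1/4 = 298
Contribution of pink: (601 − 596)² / 596 = 0.0419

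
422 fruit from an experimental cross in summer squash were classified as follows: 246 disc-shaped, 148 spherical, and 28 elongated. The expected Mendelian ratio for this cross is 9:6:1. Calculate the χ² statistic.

Expected counts for N = 422 under a 9:6:1 ratio (total parts = 16):
  disc-shaped: 422 × 9/16 = 237.375
  spherical: 422 × 6/16 = 158.25
  elongated: 422 × 1/16 = 26.375
χ² = Σ (O − E)² / E
  disc-shaped: (246 − 237.375)² / 237.375 = 0.3134
  spherical: (148 − 158.25)² / 158.25 = 0.6639
  elongated: (28 − 26.375)² / 26.375 = 0.1001
χ² = 0.3134 + 0.6639 + 0.1001 = 1.0774 ≈ 1.077

1.077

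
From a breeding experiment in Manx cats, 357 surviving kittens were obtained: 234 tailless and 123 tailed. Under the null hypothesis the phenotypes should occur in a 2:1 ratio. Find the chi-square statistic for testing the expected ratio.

Total ratio parts = 3. Expected numbers out of 357:
  tailless: 357 × 2/3 = 238
  tailed: 357 × 1/3 = 119
χ² = Σ (O − E)² / E
  tailless: (234 − 238)² / 238 = 0.0672
  tailed: (123 − 119)² / 119 = 0.1345
χ² = 0.0672 + 0.1345 = 0.2017 ≈ 0.202

0.202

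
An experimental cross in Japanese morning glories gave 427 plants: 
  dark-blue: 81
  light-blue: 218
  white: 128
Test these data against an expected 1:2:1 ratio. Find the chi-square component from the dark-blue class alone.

Total ratio parts = 4. Expected numbers out of 427:
  dark-blue: 427 × 1/4 = 106.75
  light-blue: 427 × 2/4 = 213.5
  white: 427 × 1/4 = 106.75
Contribution of dark-blue: (81 − 106.75)² / 106.75 = 6.2114

6.211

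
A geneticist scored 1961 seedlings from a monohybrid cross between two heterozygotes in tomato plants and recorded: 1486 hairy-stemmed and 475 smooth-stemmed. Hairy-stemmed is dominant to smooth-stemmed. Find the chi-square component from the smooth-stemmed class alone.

For a monohybrid cross between heterozygotes with complete dominance, the expected phenotypic ratio is 3:1.
Total ratio parts = 4. Expected numbers out of 1961:
  hairy-stemmed: 1961 × 3/4 = 1470.75
  smooth-stemmed: 1961 × 1/4 = 490.25
Contribution of smooth-stemmed: (475 − 490.25)² / 490.25 = 0.4744

0.474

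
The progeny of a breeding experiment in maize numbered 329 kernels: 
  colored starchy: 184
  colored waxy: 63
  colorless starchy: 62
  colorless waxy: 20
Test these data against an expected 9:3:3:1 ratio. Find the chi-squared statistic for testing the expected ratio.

0.051

Total ratio parts = 16. Expected numbers out of 329:
  colored starchy: 329 × 9/16 = 185.0625
  colored waxy: 329 × 3/16 = 61.6875
  colorless starchy: 329 × 3/16 = 61.6875
  colorless waxy: 329 × 1/16 = 20.5625
χ² = Σ (O − E)² / E
  colored starchy: (184 − 185.0625)² / 185.0625 = 0.0061
  colored waxy: (63 − 61.6875)² / 61.6875 = 0.0279
  colorless starchy: (62 − 61.6875)² / 61.6875 = 0.0016
  colorless waxy: (20 − 20.5625)² / 20.5625 = 0.0154
χ² = 0.0061 + 0.0279 + 0.0016 + 0.0154 = 0.051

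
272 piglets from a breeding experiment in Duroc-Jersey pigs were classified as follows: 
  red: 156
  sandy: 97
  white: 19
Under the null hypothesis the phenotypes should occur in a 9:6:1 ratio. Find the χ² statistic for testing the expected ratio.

Total ratio parts = 16. Expected numbers out of 272:
  red: 272 × 9/16 = 153
  sandy: 272 × 6/16 = 102
  white: 272 × 1/16 = 17
χ² = Σ (O − E)² / E
  red: (156 − 153)² / 153 = 0.0588
  sandy: (97 − 102)² / 102 = 0.2451
  white: (19 − 17)² / 17 = 0.2353
χ² = 0.0588 + 0.2451 + 0.2353 = 0.5392 ≈ 0.539

0.539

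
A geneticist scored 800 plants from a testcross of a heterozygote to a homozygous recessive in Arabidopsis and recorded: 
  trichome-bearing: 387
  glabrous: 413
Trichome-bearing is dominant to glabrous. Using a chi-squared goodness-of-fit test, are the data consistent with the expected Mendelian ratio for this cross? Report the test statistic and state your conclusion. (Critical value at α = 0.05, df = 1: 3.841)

A testcross of a heterozygote (Aa × aa) gives a 1:1 phenotypic ratio.
The 1:1 ratio has 2 parts, so with N = 800 the expected counts are:
  trichome-bearing: 800 × 1/2 = 400
  glabrous: 800 × 1/2 = 400
χ² = Σ (O − E)² / E
  trichome-bearing: (387 − 400)² / 400 = 0.4225
  glabrous: (413 − 400)² / 400 = 0.4225
χ² = 0.4225 + 0.4225 = 0.845
Degrees of freedom = 2 − 1 = 1; critical value at α = 0.05 is 3.841.
Since 0.845 < 3.841, we fail to reject the null hypothesis — the data are consistent with the 1:1 ratio.

0.845; consistent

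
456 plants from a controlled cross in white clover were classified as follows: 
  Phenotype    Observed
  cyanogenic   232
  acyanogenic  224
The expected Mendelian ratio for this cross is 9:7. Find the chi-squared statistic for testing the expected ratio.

5.349

Total ratio parts = 16. Expected numbers out of 456:
  cyanogenic: 456 × 9/16 = 256.5
  acyanogenic: 456 × 7/16 = 199.5
χ² = Σ (O − E)² / E
  cyanogenic: (232 − 256.5)² / 256.5 = 2.3402
  acyanogenic: (224 − 199.5)² / 199.5 = 3.0088
χ² = 2.3402 + 3.0088 = 5.349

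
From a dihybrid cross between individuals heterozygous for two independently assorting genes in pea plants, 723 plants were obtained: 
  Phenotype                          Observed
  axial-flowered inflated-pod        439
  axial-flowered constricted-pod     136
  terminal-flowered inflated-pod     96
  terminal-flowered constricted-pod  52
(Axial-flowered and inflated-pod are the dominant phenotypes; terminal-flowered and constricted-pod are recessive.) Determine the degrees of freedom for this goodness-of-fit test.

A dihybrid F₂ with independent assortment and complete dominance at both loci gives a 9:3:3:1 phenotypic ratio.
A goodness-of-fit test with 4 phenotype classes has df = 4 − 1 = 3.

3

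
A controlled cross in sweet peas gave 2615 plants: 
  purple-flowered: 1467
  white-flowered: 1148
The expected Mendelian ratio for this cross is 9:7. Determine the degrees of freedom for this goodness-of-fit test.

1

A goodness-of-fit test with 2 phenotype classes has df = 2 − 1 = 1.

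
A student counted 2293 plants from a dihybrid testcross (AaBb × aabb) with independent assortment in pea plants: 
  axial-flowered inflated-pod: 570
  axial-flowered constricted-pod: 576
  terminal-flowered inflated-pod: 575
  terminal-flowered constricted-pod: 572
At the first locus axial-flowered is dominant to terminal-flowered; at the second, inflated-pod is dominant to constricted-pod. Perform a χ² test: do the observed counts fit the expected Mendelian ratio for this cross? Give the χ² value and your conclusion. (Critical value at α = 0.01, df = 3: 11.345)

0.040; consistent

A dihybrid testcross with independent assortment gives a 1:1:1:1 ratio.
Expected counts for N = 2293 under a 1:1:1:1 ratio (total parts = 4):
  axial-flowered inflated-pod: 2293 × 1/4 = 573.25
  axial-flowered constricted-pod: 2293 × 1/4 = 573.25
  terminal-flowered inflated-pod: 2293 × 1/4 = 573.25
  terminal-flowered constricted-pod: 2293 × 1/4 = 573.25
χ² = Σ (O − E)² / E
  axial-flowered inflated-pod: (570 − 573.25)² / 573.25 = 0.0184
  axial-flowered constricted-pod: (576 − 573.25)² / 573.25 = 0.0132
  terminal-flowered inflated-pod: (575 − 573.25)² / 573.25 = 0.0053
  terminal-flowered constricted-pod: (572 − 573.25)² / 573.25 = 0.0027
χ² = 0.0184 + 0.0132 + 0.0053 + 0.0027 = 0.0396 ≈ 0.040
Degrees of freedom = 4 − 1 = 3; critical value at α = 0.01 is 11.345.
Since 0.040 < 11.345, we fail to reject the null hypothesis — the data are consistent with the 1:1:1:1 ratio.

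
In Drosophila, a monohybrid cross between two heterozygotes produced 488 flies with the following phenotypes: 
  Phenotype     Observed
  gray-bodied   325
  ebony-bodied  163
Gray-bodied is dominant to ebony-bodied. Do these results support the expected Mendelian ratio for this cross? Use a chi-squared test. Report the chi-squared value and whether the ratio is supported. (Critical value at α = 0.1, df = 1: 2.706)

For a monohybrid cross between heterozygotes with complete dominance, the expected phenotypic ratio is 3:1.
Expected counts for N = 488 under a 3:1 ratio (total parts = 4):
  gray-bodied: 488 × 3/4 = 366
  ebony-bodied: 488 × 1/4 = 122
χ² = Σ (O − E)² / E
  gray-bodied: (325 − 366)² / 366 = 4.5929
  ebony-bodied: (163 − 122)² / 122 = 13.7787
χ² = 4.5929 + 13.7787 = 18.3716 ≈ 18.372
Degrees of freedom = 2 − 1 = 1; critical value at α = 0.1 is 2.706.
Since 18.372 > 2.706, we reject the null hypothesis — the data do not fit the 3:1 ratio.

18.372; not consistent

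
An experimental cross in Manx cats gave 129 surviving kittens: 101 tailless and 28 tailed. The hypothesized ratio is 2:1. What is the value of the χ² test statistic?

7.849

Expected counts for N = 129 under a 2:1 ratio (total parts = 3):
  tailless: 129 × 2/3 = 86
  tailed: 129 × 1/3 = 43
χ² = Σ (O − E)² / E
  tailless: (101 − 86)² / 86 = 2.6163
  tailed: (28 − 43)² / 43 = 5.2326
χ² = 2.6163 + 5.2326 = 7.8489 ≈ 7.849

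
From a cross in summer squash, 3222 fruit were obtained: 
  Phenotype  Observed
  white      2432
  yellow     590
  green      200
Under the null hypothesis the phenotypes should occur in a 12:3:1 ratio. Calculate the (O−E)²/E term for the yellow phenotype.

0.330

Expected counts for N = 3222 under a 12:3:1 ratio (total parts = 16):
  white: 3222 × 12/16 = 2416.5
  yellow: 3222 × 3/16 = 604.125
  green: 3222 × 1/16 = 201.375
Contribution of yellow: (590 − 604.125)² / 604.125 = 0.3303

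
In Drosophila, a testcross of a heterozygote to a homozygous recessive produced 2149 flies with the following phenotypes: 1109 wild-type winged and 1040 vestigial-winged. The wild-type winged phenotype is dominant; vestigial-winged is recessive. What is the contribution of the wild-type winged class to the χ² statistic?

A testcross of a heterozygote (Aa × aa) gives a 1:1 phenotypic ratio.
Total ratio parts = 2. Expected numbers out of 2149:
  wild-type winged: 2149 × 1/2 = 1074.5
  vestigial-winged: 2149 × 1/2 = 1074.5
Contribution of wild-type winged: (1109 − 1074.5)² / 1074.5 = 1.1077

1.108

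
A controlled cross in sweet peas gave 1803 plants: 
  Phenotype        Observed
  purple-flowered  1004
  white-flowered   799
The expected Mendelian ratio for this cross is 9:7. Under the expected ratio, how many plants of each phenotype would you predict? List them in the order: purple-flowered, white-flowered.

1014.1875, 788.8125

Total ratio parts = 16. Expected numbers out of 1803:
  purple-flowered: 1803 × 9/16 = 1014.1875
  white-flowered: 1803 × 7/16 = 788.8125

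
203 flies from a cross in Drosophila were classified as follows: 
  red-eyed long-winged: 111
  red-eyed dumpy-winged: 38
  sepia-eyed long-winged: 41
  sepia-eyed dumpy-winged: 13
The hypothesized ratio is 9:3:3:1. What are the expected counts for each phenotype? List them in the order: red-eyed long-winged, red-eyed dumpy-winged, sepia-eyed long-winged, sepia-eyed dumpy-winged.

114.1875, 38.0625, 38.0625, 12.6875

Expected counts for N = 203 under a 9:3:3:1 ratio (total parts = 16):
  red-eyed long-winged: 203 × 9/16 = 114.1875
  red-eyed dumpy-winged: 203 × 3/16 = 38.0625
  sepia-eyed long-winged: 203 × 3/16 = 38.0625
  sepia-eyed dumpy-winged: 203 × 1/16 = 12.6875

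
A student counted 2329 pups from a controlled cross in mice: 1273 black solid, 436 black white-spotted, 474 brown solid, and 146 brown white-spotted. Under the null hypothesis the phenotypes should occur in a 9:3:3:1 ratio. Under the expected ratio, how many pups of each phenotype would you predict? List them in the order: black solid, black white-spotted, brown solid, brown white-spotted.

The 9:3:3:1 ratio has 16 parts, so with N = 2329 the expected counts are:
  black solid: 2329 × 9/16 = 1310.0625
  black white-spotted: 2329 × 3/16 = 436.6875
  brown solid: 2329 × 3/16 = 436.6875
  brown white-spotted: 2329 × 1/16 = 145.5625

1310.0625, 436.6875, 436.6875, 145.5625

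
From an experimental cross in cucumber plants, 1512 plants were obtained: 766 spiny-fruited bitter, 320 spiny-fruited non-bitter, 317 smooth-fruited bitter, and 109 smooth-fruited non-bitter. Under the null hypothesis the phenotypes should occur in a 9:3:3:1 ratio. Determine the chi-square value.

Total ratio parts = 16. Expected numbers out of 1512:
  spiny-fruited bitter: 1512 × 9/16 = 850.5
  spiny-fruited non-bitter: 1512 × 3/16 = 283.5
  smooth-fruited bitter: 1512 × 3/16 = 283.5
  smooth-fruited non-bitter: 1512 × 1/16 = 94.5
χ² = Σ (O − E)² / E
  spiny-fruited bitter: (766 − 850.5)² / 850.5 = 8.3954
  spiny-fruited non-bitter: (320 − 283.5)² / 283.5 = 4.6993
  smooth-fruited bitter: (317 − 283.5)² / 283.5 = 3.9586
  smooth-fruited non-bitter: (109 − 94.5)² / 94.5 = 2.2249
χ² = 8.3954 + 4.6993 + 3.9586 + 2.2249 = 19.2782 ≈ 19.278

19.278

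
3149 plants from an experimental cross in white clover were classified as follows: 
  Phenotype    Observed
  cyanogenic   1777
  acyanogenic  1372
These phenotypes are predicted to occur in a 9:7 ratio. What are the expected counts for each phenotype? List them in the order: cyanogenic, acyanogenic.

1771.3125, 1377.6875

Expected counts for N = 3149 under a 9:7 ratio (total parts = 16):
  cyanogenic: 3149 × 9/16 = 1771.3125
  acyanogenic: 3149 × 7/16 = 1377.6875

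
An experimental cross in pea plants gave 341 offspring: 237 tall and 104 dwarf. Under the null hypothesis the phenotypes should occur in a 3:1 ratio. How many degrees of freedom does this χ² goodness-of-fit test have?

A goodness-of-fit test with 2 phenotype classes has df = 2 − 1 = 1.

1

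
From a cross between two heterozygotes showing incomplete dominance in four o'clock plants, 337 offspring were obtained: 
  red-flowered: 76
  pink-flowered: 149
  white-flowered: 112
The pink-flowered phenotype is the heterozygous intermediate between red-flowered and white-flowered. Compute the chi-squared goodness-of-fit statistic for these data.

12.205

With incomplete dominance, a heterozygote × heterozygote cross gives a 1:2:1 phenotypic ratio.
Total ratio parts = 4. Expected numbers out of 337:
  red-flowered: 337 × 1/4 = 84.25
  pink-flowered: 337 × 2/4 = 168.5
  white-flowered: 337 × 1/4 = 84.25
χ² = Σ (O − E)² / E
  red-flowered: (76 − 84.25)² / 84.25 = 0.8079
  pink-flowered: (149 − 168.5)² / 168.5 = 2.2567
  white-flowered: (112 − 84.25)² / 84.25 = 9.1402
χ² = 0.8079 + 2.2567 + 9.1402 = 12.2048 ≈ 12.205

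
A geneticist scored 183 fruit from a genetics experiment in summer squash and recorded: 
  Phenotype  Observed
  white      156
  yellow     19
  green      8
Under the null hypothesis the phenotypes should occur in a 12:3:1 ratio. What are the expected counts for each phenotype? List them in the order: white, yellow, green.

Expected counts for N = 183 under a 12:3:1 ratio (total parts = 16):
  white: 183 × 12/16 = 137.25
  yellow: 183 × 3/16 = 34.3125
  green: 183 × 1/16 = 11.4375

137.25, 34.3125, 11.4375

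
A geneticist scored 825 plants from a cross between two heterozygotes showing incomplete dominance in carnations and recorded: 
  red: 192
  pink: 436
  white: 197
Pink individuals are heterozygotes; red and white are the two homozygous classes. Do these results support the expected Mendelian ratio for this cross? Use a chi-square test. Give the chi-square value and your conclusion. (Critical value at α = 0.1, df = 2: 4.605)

2.738; consistent

With incomplete dominance, a heterozygote × heterozygote cross gives a 1:2:1 phenotypic ratio.
Under the 1:2:1 hypothesis (Σ ratio = 4, N = 825):
  red: 825 × 1/4 = 206.25
  pink: 825 × 2/4 = 412.5
  white: 825 × 1/4 = 206.25
χ² = Σ (O − E)² / E
  red: (192 − 206.25)² / 206.25 = 0.9845
  pink: (436 − 412.5)² / 412.5 = 1.3388
  white: (197 − 206.25)² / 206.25 = 0.4148
χ² = 0.9845 + 1.3388 + 0.4148 = 2.7381 ≈ 2.738
Degrees of freedom = 3 − 1 = 2; critical value at α = 0.1 is 4.605.
Since 2.738 < 4.605, we fail to reject the null hypothesis — the data are consistent with the 1:2:1 ratio.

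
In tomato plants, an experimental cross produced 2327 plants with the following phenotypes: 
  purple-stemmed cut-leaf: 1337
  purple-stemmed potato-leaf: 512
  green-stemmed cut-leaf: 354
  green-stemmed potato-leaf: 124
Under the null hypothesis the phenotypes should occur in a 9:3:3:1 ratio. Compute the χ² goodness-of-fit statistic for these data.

Expected counts for N = 2327 under a 9:3:3:1 ratio (total parts = 16):
  purple-stemmed cut-leaf: 2327 × 9/16 = 1308.9375
  purple-stemmed potato-leaf: 2327 × 3/16 = 436.3125
  green-stemmed cut-leaf: 2327 × 3/16 = 436.3125
  green-stemmed potato-leaf: 2327 × 1/16 = 145.4375
χ² = Σ (O − E)² / E
  purple-stemmed cut-leaf: (1337 − 1308.9375)² / 1308.9375 = 0.6016
  purple-stemmed potato-leaf: (512 − 436.3125)² / 436.3125 = 13.1296
  green-stemmed cut-leaf: (354 − 436.3125)² / 436.3125 = 15.5287
  green-stemmed potato-leaf: (124 − 145.4375)² / 145.4375 = 3.1599
χ² = 0.6016 + 13.1296 + 15.5287 + 3.1599 = 32.4198 ≈ 32.420

32.420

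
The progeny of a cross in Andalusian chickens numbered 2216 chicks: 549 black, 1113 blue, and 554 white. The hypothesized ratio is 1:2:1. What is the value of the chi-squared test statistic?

Expected counts for N = 2216 under a 1:2:1 ratio (total parts = 4):
  black: 2216 × 1/4 = 554
  blue: 2216 × 2/4 = 1108
  white: 2216 × 1/4 = 554
χ² = Σ (O − E)² / E
  black: (549 − 554)² / 554 = 0.0451
  blue: (1113 − 1108)² / 1108 = 0.0226
  white: (554 − 554)² / 554 = 0.0000
χ² = 0.0451 + 0.0226 + 0.0000 = 0.0677 ≈ 0.068

0.068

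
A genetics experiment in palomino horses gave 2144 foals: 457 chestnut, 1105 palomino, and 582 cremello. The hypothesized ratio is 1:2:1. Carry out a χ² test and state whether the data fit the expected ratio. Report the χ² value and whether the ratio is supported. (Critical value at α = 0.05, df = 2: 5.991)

16.607; not consistent

Under the 1:2:1 hypothesis (Σ ratio = 4, N = 2144):
  chestnut: 2144 × 1/4 = 536
  palomino: 2144 × 2/4 = 1072
  cremello: 2144 × 1/4 = 536
χ² = Σ (O − E)² / E
  chestnut: (457 − 536)² / 536 = 11.6437
  palomino: (1105 − 1072)² / 1072 = 1.0159
  cremello: (582 − 536)² / 536 = 3.9478
χ² = 11.6437 + 1.0159 + 3.9478 = 16.6074 ≈ 16.607
Degrees of freedom = 3 − 1 = 2; critical value at α = 0.05 is 5.991.
Since 16.607 > 5.991, we reject the null hypothesis — the data do not fit the 1:2:1 ratio.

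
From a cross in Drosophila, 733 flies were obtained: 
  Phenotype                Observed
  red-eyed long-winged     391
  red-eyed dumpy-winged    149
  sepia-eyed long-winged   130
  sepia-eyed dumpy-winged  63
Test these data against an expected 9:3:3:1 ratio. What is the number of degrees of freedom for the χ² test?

A goodness-of-fit test with 4 phenotype classes has df = 4 − 1 = 3.

3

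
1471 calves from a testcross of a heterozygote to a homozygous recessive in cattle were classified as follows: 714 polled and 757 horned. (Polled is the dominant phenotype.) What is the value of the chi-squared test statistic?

1.257

A testcross of a heterozygote (Aa × aa) gives a 1:1 phenotypic ratio.
Total ratio parts = 2. Expected numbers out of 1471:
  polled: 1471 × 1/2 = 735.5
  horned: 1471 × 1/2 = 735.5
χ² = Σ (O − E)² / E
  polled: (714 − 735.5)² / 735.5 = 0.6285
  horned: (757 − 735.5)² / 735.5 = 0.6285
χ² = 0.6285 + 0.6285 = 1.257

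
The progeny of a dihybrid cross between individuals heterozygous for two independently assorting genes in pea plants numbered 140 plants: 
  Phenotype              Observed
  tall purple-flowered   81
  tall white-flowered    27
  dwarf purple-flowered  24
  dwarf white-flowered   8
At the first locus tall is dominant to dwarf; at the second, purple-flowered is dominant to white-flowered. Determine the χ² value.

0.343

A dihybrid F₂ with independent assortment and complete dominance at both loci gives a 9:3:3:1 phenotypic ratio.
Total ratio parts = 16. Expected numbers out of 140:
  tall purple-flowered: 140 × 9/16 = 78.75
  tall white-flowered: 140 × 3/16 = 26.25
  dwarf purple-flowered: 140 × 3/16 = 26.25
  dwarf white-flowered: 140 × 1/16 = 8.75
χ² = Σ (O − E)² / E
  tall purple-flowered: (81 − 78.75)² / 78.75 = 0.0643
  tall white-flowered: (27 − 26.25)² / 26.25 = 0.0214
  dwarf purple-flowered: (24 − 26.25)² / 26.25 = 0.1929
  dwarf white-flowered: (8 − 8.75)² / 8.75 = 0.0643
χ² = 0.0643 + 0.0214 + 0.1929 + 0.0643 = 0.3429 ≈ 0.343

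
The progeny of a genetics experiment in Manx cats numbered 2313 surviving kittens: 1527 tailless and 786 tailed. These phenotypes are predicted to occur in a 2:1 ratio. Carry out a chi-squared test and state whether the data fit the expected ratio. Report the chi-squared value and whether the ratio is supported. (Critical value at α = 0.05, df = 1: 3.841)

0.438; consistent

Expected counts for N = 2313 under a 2:1 ratio (total parts = 3):
  tailless: 2313 × 2/3 = 1542
  tailed: 2313 × 1/3 = 771
χ² = Σ (O − E)² / E
  tailless: (1527 − 1542)² / 1542 = 0.1459
  tailed: (786 − 771)² / 771 = 0.2918
χ² = 0.1459 + 0.2918 = 0.4377 ≈ 0.438
Degrees of freedom = 2 − 1 = 1; critical value at α = 0.05 is 3.841.
Since 0.438 < 3.841, we fail to reject the null hypothesis — the data are consistent with the 2:1 ratio.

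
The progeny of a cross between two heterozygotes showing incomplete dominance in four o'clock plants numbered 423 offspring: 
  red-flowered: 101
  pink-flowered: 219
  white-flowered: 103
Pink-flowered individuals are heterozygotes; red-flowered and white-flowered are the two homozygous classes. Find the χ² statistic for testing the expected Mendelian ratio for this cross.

With incomplete dominance, a heterozygote × heterozygote cross gives a 1:2:1 phenotypic ratio.
Expected counts for N = 423 under a 1:2:1 ratio (total parts = 4):
  red-flowered: 423 × 1/4 = 105.75
  pink-flowered: 423 × 2/4 = 211.5
  white-flowered: 423 × 1/4 = 105.75
χ² = Σ (O − E)² / E
  red-flowered: (101 − 105.75)² / 105.75 = 0.2134
  pink-flowered: (219 − 211.5)² / 211.5 = 0.2660
  white-flowered: (103 − 105.75)² / 105.75 = 0.0715
χ² = 0.2134 + 0.2660 + 0.0715 = 0.5509 ≈ 0.551

0.551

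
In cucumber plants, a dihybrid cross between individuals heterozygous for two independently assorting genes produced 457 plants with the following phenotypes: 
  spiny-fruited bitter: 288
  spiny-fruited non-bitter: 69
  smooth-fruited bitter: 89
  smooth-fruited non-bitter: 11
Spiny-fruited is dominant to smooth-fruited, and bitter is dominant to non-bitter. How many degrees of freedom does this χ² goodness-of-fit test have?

A dihybrid F₂ with independent assortment and complete dominance at both loci gives a 9:3:3:1 phenotypic ratio.
A goodness-of-fit test with 4 phenotype classes has df = 4 − 1 = 3.

3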